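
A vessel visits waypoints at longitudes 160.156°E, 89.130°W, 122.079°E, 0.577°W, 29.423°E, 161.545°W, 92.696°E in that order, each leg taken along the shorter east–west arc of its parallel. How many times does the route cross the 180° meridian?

4

Leg 1: +160.156° → -89.130°, shortest Δλ = 110.714° (east) — crosses 180°.
Leg 2: -89.130° → +122.079°, shortest Δλ = -148.791° (west) — crosses 180°.
Leg 3: +122.079° → -0.577°, shortest Δλ = -122.656° (west) — does not cross 180°.
Leg 4: -0.577° → +29.423°, shortest Δλ = 30.0° (east) — does not cross 180°.
Leg 5: +29.423° → -161.545°, shortest Δλ = 169.032° (east) — crosses 180°.
Leg 6: -161.545° → +92.696°, shortest Δλ = -105.759° (west) — crosses 180°.
Total crossings: 4.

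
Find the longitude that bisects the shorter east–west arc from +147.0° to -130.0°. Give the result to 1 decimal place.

-171.5°

Signed shortest Δλ from +147.0° to -130.0° is +83.0°.
Midpoint longitude = +147.0° + (+83.0°)/2 = +147.0° + 41.5° = +188.5°.
Normalise into (−180°, 180°]: -171.5°.
(The naïve average (+147.0 + -130.0)/2 = 8.5° is on the wrong side of the globe.)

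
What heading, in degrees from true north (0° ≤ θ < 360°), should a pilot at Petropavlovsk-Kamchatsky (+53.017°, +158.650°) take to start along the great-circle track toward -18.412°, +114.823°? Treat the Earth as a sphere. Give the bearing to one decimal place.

Δλ = 114.823 − 158.650 = -43.827°.
θ = atan2( sin Δλ · cos φ₂ , cos φ₁ · sin φ₂ − sin φ₁ · cos φ₂ · cos Δλ )
  = atan2(-0.65703, -0.73680) = -138.275° → normalised to [0°, 360°): 221.725°.

221.7°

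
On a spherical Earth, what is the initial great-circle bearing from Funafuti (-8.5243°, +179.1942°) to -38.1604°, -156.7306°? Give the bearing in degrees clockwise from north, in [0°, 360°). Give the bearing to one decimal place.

Δλ = -156.7306 − 179.1942 = -335.9248°; wrapped into (−180°, 180°]: 24.0752°.
θ = atan2( sin Δλ · cos φ₂ , cos φ₁ · sin φ₂ − sin φ₁ · cos φ₂ · cos Δλ )
  = atan2(0.32075, -0.50463) = 147.559° → normalised to [0°, 360°): 147.559°.

147.6°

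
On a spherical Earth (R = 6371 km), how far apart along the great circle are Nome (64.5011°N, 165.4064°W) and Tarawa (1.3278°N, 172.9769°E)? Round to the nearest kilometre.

7239 km

Δλ = 172.9769 − -165.4064 = 338.3833°; wrapped into (−180°, 180°]: -21.6167°.
Δφ = 1.3278 − 64.5011 = -63.1733°.
a = sin²(Δφ/2) + cos φ₁ · cos φ₂ · sin²(Δλ/2) = 0.289488.
c = 2·atan2(√a, √(1−a)) = 1.13622 rad → d = 6371·c ≈ 7238.87 km.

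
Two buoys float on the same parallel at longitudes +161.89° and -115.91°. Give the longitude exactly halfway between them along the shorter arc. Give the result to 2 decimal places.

-157.01°

Signed shortest Δλ from +161.89° to -115.91° is +82.20°.
Midpoint longitude = +161.89° + (+82.20°)/2 = +161.89° + 41.10° = +202.99°.
Normalise into (−180°, 180°]: -157.01°.
(The naïve average (+161.89 + -115.91)/2 = 22.99° is on the wrong side of the globe.)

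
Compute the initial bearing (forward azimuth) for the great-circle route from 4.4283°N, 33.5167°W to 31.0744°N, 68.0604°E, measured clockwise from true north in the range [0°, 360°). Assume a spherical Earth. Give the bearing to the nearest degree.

58°

Δλ = 68.0604 − -33.5167 = 101.5771°.
θ = atan2( sin Δλ · cos φ₂ , cos φ₁ · sin φ₂ − sin φ₁ · cos φ₂ · cos Δλ )
  = atan2(0.83907, 0.52788) = 57.825° → normalised to [0°, 360°): 57.825°.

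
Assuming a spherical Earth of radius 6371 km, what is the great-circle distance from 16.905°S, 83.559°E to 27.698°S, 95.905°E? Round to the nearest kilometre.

Δλ = 95.905 − 83.559 = 12.346°.
Δφ = -27.698 − -16.905 = -10.793°.
a = sin²(Δφ/2) + cos φ₁ · cos φ₂ · sin²(Δλ/2) = 0.018640.
c = 2·atan2(√a, √(1−a)) = 0.27392 rad → d = 6371·c ≈ 1745.12 km.

1745 km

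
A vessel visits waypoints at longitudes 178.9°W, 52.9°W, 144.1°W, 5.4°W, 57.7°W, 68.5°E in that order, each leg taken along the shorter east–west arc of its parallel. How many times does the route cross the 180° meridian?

Leg 1: -178.9° → -52.9°, shortest Δλ = 126.0° (east) — does not cross 180°.
Leg 2: -52.9° → -144.1°, shortest Δλ = -91.2° (west) — does not cross 180°.
Leg 3: -144.1° → -5.4°, shortest Δλ = 138.7° (east) — does not cross 180°.
Leg 4: -5.4° → -57.7°, shortest Δλ = -52.3° (west) — does not cross 180°.
Leg 5: -57.7° → +68.5°, shortest Δλ = 126.2° (east) — does not cross 180°.
Total crossings: 0.

0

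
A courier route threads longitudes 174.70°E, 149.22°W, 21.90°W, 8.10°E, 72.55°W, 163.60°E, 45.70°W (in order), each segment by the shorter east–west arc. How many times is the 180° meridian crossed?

3

Leg 1: +174.70° → -149.22°, shortest Δλ = 36.08° (east) — crosses 180°.
Leg 2: -149.22° → -21.90°, shortest Δλ = 127.32° (east) — does not cross 180°.
Leg 3: -21.90° → +8.10°, shortest Δλ = 30.0° (east) — does not cross 180°.
Leg 4: +8.10° → -72.55°, shortest Δλ = -80.65° (west) — does not cross 180°.
Leg 5: -72.55° → +163.60°, shortest Δλ = -123.85° (west) — crosses 180°.
Leg 6: +163.60° → -45.70°, shortest Δλ = 150.7° (east) — crosses 180°.
Total crossings: 3.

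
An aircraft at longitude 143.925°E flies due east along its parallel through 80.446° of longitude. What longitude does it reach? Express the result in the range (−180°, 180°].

135.629°W

Start at +143.925°; shift +80.446° → +224.371°.
+224.371° lies outside (−180°, 180°]; subtract 360° → -135.629°.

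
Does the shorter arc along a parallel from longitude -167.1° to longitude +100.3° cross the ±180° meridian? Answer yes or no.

Naïve |100.3 − -167.1| = 267.4° > 180°, so the shorter arc goes the other way round — across 180°.
Signed shortest Δλ = ((100.3 − -167.1 + 180) mod 360) − 180 = -92.6°.
Going west by 92.6° from -167.1° passes through 180° before reaching +100.3°.

Yes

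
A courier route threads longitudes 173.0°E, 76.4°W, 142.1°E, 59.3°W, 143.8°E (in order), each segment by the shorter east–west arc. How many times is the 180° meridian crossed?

4

Leg 1: +173.0° → -76.4°, shortest Δλ = 110.6° (east) — crosses 180°.
Leg 2: -76.4° → +142.1°, shortest Δλ = -141.5° (west) — crosses 180°.
Leg 3: +142.1° → -59.3°, shortest Δλ = 158.6° (east) — crosses 180°.
Leg 4: -59.3° → +143.8°, shortest Δλ = -156.9° (west) — crosses 180°.
Total crossings: 4.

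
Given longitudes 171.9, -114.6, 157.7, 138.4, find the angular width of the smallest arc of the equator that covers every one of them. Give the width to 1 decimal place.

Sort the longitudes: -114.6°, +138.4°, +157.7°, +171.9°.
Eastward gaps between consecutive values (wrapping around): 253.0°, 19.3°, 14.2°, 73.5°.
Largest gap = 253.0° ⇒ minimal covering band is its complement: 360° − 253.0° = 107.0°.
Band runs from +138.4° eastward to -114.6°, crossing the antimeridian.

107.0°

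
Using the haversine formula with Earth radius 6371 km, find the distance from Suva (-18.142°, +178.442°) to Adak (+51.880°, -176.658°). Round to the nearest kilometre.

Δλ = -176.658 − 178.442 = -355.100°; wrapped into (−180°, 180°]: 4.900°.
Δφ = 51.880 − -18.142 = 70.022°.
a = sin²(Δφ/2) + cos φ₁ · cos φ₂ · sin²(Δλ/2) = 0.330242.
c = 2·atan2(√a, √(1−a)) = 1.22439 rad → d = 6371·c ≈ 7800.62 km.

7801 km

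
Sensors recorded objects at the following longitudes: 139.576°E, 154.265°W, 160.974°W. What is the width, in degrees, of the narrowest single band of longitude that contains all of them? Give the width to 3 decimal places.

66.159°

Sort the longitudes: -160.974°, -154.265°, +139.576°.
Eastward gaps between consecutive values (wrapping around): 6.709°, 293.841°, 59.450°.
Largest gap = 293.841° ⇒ minimal covering band is its complement: 360° − 293.841° = 66.159°.
Band runs from +139.576° eastward to -154.265°, crossing the antimeridian.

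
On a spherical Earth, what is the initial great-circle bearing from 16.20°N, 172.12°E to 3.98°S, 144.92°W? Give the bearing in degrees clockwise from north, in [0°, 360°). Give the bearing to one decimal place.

111.7°

Δλ = -144.92 − 172.12 = -317.04°; wrapped into (−180°, 180°]: 42.96°.
θ = atan2( sin Δλ · cos φ₂ , cos φ₁ · sin φ₂ − sin φ₁ · cos φ₂ · cos Δλ )
  = atan2(0.67984, -0.27033) = 111.685° → normalised to [0°, 360°): 111.685°.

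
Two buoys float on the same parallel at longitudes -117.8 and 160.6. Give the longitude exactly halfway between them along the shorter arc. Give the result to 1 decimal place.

Signed shortest Δλ from -117.8° to +160.6° is -81.6°.
Midpoint longitude = -117.8° + (-81.6°)/2 = -117.8° − 40.8° = -158.6°.
(The naïve average (-117.8 + +160.6)/2 = 21.4° is on the wrong side of the globe.)

-158.6°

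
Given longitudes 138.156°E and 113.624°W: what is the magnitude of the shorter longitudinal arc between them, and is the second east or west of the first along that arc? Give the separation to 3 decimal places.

Raw difference: -113.624 − 138.156 = -251.78°.
Normalise into (−180°, 180°]: -251.78° + 360° = 108.22°.
Positive ⇒ the second point lies to the east; separation 108.220°.

108.220° east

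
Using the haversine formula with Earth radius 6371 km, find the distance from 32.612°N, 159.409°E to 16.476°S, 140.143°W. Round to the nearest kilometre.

Δλ = -140.143 − 159.409 = -299.552°; wrapped into (−180°, 180°]: 60.448°.
Δφ = -16.476 − 32.612 = -49.088°.
a = sin²(Δφ/2) + cos φ₁ · cos φ₂ · sin²(Δλ/2) = 0.377229.
c = 2·atan2(√a, √(1−a)) = 1.32272 rad → d = 6371·c ≈ 8427.04 km.

8427 km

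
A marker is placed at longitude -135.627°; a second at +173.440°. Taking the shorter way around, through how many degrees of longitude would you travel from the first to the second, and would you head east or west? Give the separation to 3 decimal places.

50.933° west

Raw difference: 173.440 − -135.627 = 309.067°.
Normalise into (−180°, 180°]: 309.067° − 360° = -50.933°.
Negative ⇒ the second point lies to the west; separation 50.933°.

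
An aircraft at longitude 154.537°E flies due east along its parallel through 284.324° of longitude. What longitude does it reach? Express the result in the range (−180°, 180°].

78.861°E

Start at +154.537°; shift +284.324° → +438.861°.
+438.861° lies outside (−180°, 180°]; subtract 360° → +78.861°.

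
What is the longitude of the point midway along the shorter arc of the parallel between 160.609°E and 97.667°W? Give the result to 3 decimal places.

Signed shortest Δλ from +160.609° to -97.667° is +101.724°.
Midpoint longitude = +160.609° + (+101.724°)/2 = +160.609° + 50.862° = +211.471°.
Normalise into (−180°, 180°]: -148.529°.
(The naïve average (+160.609 + -97.667)/2 = 31.471° is on the wrong side of the globe.)

148.529°W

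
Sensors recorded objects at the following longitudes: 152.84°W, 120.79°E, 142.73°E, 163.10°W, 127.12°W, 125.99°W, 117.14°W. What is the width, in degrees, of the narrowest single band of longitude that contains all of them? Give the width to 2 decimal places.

Sort the longitudes: -163.10°, -152.84°, -127.12°, -125.99°, -117.14°, +120.79°, +142.73°.
Eastward gaps between consecutive values (wrapping around): 10.26°, 25.72°, 1.13°, 8.85°, 237.93°, 21.94°, 54.17°.
Largest gap = 237.93° ⇒ minimal covering band is its complement: 360° − 237.93° = 122.07°.
Band runs from +120.79° eastward to -117.14°, crossing the antimeridian.

122.07°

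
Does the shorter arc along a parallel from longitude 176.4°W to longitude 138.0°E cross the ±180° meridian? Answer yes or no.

Yes

Naïve |138.0 − -176.4| = 314.4° > 180°, so the shorter arc goes the other way round — across 180°.
Signed shortest Δλ = ((138.0 − -176.4 + 180) mod 360) − 180 = -45.6°.
Going west by 45.6° from -176.4° passes through 180° before reaching +138.0°.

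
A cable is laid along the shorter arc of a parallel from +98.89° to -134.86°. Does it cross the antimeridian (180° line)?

Naïve |-134.86 − 98.89| = 233.75° > 180°, so the shorter arc goes the other way round — across 180°.
Signed shortest Δλ = ((-134.86 − 98.89 + 180) mod 360) − 180 = 126.25°.
Going east by 126.25° from +98.89° passes through 180° before reaching -134.86°.

Yes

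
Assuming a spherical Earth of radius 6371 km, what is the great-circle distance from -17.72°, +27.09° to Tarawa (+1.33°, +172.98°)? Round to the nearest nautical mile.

8568 nmi

Δλ = 172.98 − 27.09 = 145.89°.
Δφ = 1.33 − -17.72 = 19.05°.
a = sin²(Δφ/2) + cos φ₁ · cos φ₂ · sin²(Δλ/2) = 0.897766.
c = 2·atan2(√a, √(1−a)) = 2.49068 rad → d = 6371·c ≈ 15868.13 km ≈ 8568.11 nmi.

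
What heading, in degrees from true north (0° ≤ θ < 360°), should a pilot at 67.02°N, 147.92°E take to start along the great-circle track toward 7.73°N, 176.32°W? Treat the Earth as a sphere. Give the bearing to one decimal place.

Δλ = -176.32 − 147.92 = -324.24°; wrapped into (−180°, 180°]: 35.76°.
θ = atan2( sin Δλ · cos φ₂ , cos φ₁ · sin φ₂ − sin φ₁ · cos φ₂ · cos Δλ )
  = atan2(0.57908, -0.68777) = 139.904° → normalised to [0°, 360°): 139.904°.

139.9°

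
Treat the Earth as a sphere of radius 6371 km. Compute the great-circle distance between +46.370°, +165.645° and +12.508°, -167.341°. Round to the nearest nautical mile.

2450 nmi

Δλ = -167.341 − 165.645 = -332.986°; wrapped into (−180°, 180°]: 27.014°.
Δφ = 12.508 − 46.370 = -33.862°.
a = sin²(Δφ/2) + cos φ₁ · cos φ₂ · sin²(Δλ/2) = 0.121557.
c = 2·atan2(√a, √(1−a)) = 0.71226 rad → d = 6371·c ≈ 4537.81 km ≈ 2450.22 nmi.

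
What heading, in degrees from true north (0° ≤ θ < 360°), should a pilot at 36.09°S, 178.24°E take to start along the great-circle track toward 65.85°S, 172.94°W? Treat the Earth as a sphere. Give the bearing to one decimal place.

172.8°

Δλ = -172.94 − 178.24 = -351.18°; wrapped into (−180°, 180°]: 8.82°.
θ = atan2( sin Δλ · cos φ₂ , cos φ₁ · sin φ₂ − sin φ₁ · cos φ₂ · cos Δλ )
  = atan2(0.06273, -0.49922) = 172.838° → normalised to [0°, 360°): 172.838°.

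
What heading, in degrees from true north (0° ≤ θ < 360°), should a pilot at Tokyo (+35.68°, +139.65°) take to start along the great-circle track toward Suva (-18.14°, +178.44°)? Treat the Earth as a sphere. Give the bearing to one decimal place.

Δλ = 178.44 − 139.65 = 38.79°.
θ = atan2( sin Δλ · cos φ₂ , cos φ₁ · sin φ₂ − sin φ₁ · cos φ₂ · cos Δλ )
  = atan2(0.59533, -0.68492) = 139.003° → normalised to [0°, 360°): 139.003°.

139.0°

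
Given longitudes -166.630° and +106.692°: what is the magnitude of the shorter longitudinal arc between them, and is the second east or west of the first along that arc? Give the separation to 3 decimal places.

86.678° west

Raw difference: 106.692 − -166.630 = 273.322°.
Normalise into (−180°, 180°]: 273.322° − 360° = -86.678°.
Negative ⇒ the second point lies to the west; separation 86.678°.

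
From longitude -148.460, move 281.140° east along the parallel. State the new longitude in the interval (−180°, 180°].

Start at -148.460°; shift +281.140° → +132.680°.
+132.680° already lies in (−180°, 180°].

+132.680°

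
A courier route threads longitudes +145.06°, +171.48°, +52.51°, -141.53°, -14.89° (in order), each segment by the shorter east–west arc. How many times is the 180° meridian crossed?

1

Leg 1: +145.06° → +171.48°, shortest Δλ = 26.42° (east) — does not cross 180°.
Leg 2: +171.48° → +52.51°, shortest Δλ = -118.97° (west) — does not cross 180°.
Leg 3: +52.51° → -141.53°, shortest Δλ = 165.96° (east) — crosses 180°.
Leg 4: -141.53° → -14.89°, shortest Δλ = 126.64° (east) — does not cross 180°.
Total crossings: 1.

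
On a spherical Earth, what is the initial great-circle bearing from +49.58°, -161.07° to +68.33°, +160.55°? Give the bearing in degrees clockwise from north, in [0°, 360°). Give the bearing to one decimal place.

Δλ = 160.55 − -161.07 = 321.62°; wrapped into (−180°, 180°]: -38.38°.
θ = atan2( sin Δλ · cos φ₂ , cos φ₁ · sin φ₂ − sin φ₁ · cos φ₂ · cos Δλ )
  = atan2(-0.22926, 0.38219) = -30.958° → normalised to [0°, 360°): 329.042°.

329.0°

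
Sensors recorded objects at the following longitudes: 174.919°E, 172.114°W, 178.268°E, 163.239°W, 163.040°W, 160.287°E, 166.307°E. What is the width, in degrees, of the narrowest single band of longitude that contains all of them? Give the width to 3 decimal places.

36.673°

Sort the longitudes: -172.114°, -163.239°, -163.040°, +160.287°, +166.307°, +174.919°, +178.268°.
Eastward gaps between consecutive values (wrapping around): 8.875°, 0.199°, 323.327°, 6.020°, 8.612°, 3.349°, 9.618°.
Largest gap = 323.327° ⇒ minimal covering band is its complement: 360° − 323.327° = 36.673°.
Band runs from +160.287° eastward to -163.040°, crossing the antimeridian.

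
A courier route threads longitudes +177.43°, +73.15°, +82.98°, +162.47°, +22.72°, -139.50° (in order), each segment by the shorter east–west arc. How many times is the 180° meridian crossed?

Leg 1: +177.43° → +73.15°, shortest Δλ = -104.28° (west) — does not cross 180°.
Leg 2: +73.15° → +82.98°, shortest Δλ = 9.83° (east) — does not cross 180°.
Leg 3: +82.98° → +162.47°, shortest Δλ = 79.49° (east) — does not cross 180°.
Leg 4: +162.47° → +22.72°, shortest Δλ = -139.75° (west) — does not cross 180°.
Leg 5: +22.72° → -139.50°, shortest Δλ = -162.22° (west) — does not cross 180°.
Total crossings: 0.

0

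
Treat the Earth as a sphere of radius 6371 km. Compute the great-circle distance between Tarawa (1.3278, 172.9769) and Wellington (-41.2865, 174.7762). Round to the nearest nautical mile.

Δλ = 174.7762 − 172.9769 = 1.7993°.
Δφ = -41.2865 − 1.3278 = -42.6143°.
a = sin²(Δφ/2) + cos φ₁ · cos φ₂ · sin²(Δλ/2) = 0.132221.
c = 2·atan2(√a, √(1−a)) = 0.74431 rad → d = 6371·c ≈ 4741.98 km ≈ 2560.46 nmi.

2560 nmi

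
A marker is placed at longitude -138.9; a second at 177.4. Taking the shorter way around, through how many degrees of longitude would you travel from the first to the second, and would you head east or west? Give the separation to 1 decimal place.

43.7° west

Raw difference: 177.4 − -138.9 = 316.3°.
Normalise into (−180°, 180°]: 316.3° − 360° = -43.7°.
Negative ⇒ the second point lies to the west; separation 43.7°.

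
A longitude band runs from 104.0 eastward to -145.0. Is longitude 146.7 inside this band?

Yes

Band width going east from +104.0° to -145.0°: ((-145.0 − 104.0) mod 360) = 111.0°.
Offset of +146.7° east of the west edge: ((146.7 − 104.0) mod 360) = 42.7°.
42.7° ≤ 111.0° ⇒ inside.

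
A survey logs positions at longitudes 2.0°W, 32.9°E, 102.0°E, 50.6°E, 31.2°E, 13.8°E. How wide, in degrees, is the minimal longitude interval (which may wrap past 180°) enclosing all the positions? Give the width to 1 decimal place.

104.0°

Sort the longitudes: -2.0°, +13.8°, +31.2°, +32.9°, +50.6°, +102.0°.
Eastward gaps between consecutive values (wrapping around): 15.8°, 17.4°, 1.7°, 17.7°, 51.4°, 256.0°.
Largest gap = 256.0° ⇒ minimal covering band is its complement: 360° − 256.0° = 104.0°.
Band runs from -2.0° eastward to +102.0°.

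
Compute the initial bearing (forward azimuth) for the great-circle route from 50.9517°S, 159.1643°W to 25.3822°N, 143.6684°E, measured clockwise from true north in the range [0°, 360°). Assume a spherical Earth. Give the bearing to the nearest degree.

311°

Δλ = 143.6684 − -159.1643 = 302.8327°; wrapped into (−180°, 180°]: -57.1673°.
θ = atan2( sin Δλ · cos φ₂ , cos φ₁ · sin φ₂ − sin φ₁ · cos φ₂ · cos Δλ )
  = atan2(-0.75915, 0.65047) = -49.409° → normalised to [0°, 360°): 310.591°.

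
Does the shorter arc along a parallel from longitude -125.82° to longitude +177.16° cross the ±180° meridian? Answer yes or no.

Naïve |177.16 − -125.82| = 302.98° > 180°, so the shorter arc goes the other way round — across 180°.
Signed shortest Δλ = ((177.16 − -125.82 + 180) mod 360) − 180 = -57.02°.
Going west by 57.02° from -125.82° passes through 180° before reaching +177.16°.

Yes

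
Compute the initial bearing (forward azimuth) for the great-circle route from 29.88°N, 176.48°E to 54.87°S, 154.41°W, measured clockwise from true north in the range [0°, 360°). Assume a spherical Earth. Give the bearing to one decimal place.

163.7°

Δλ = -154.41 − 176.48 = -330.89°; wrapped into (−180°, 180°]: 29.11°.
θ = atan2( sin Δλ · cos φ₂ , cos φ₁ · sin φ₂ − sin φ₁ · cos φ₂ · cos Δλ )
  = atan2(0.27994, -0.95959) = 163.737° → normalised to [0°, 360°): 163.737°.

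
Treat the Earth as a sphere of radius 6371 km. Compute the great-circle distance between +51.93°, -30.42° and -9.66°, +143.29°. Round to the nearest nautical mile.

8251 nmi

Δλ = 143.29 − -30.42 = 173.71°.
Δφ = -9.66 − 51.93 = -61.59°.
a = sin²(Δφ/2) + cos φ₁ · cos φ₂ · sin²(Δλ/2) = 0.868162.
c = 2·atan2(√a, √(1−a)) = 2.39842 rad → d = 6371·c ≈ 15280.32 km ≈ 8250.71 nmi.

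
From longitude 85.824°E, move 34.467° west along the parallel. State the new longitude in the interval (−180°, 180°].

Start at +85.824°; shift −34.467° → +51.357°.
+51.357° already lies in (−180°, 180°].

51.357°E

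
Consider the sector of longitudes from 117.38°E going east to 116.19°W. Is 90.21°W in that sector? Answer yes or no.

No

Band width going east from +117.38° to -116.19°: ((-116.19 − 117.38) mod 360) = 126.43°.
Offset of -90.21° east of the west edge: ((-90.21 − 117.38) mod 360) = 152.41°.
152.41° > 126.43° ⇒ outside.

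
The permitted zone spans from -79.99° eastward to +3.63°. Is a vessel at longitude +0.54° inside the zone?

Yes

Band width going east from -79.99° to +3.63°: ((3.63 − -79.99) mod 360) = 83.62°.
Offset of +0.54° east of the west edge: ((0.54 − -79.99) mod 360) = 80.53°.
80.53° ≤ 83.62° ⇒ inside.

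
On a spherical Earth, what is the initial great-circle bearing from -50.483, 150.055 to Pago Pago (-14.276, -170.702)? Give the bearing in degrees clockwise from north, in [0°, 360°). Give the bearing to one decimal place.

Δλ = -170.702 − 150.055 = -320.757°; wrapped into (−180°, 180°]: 39.243°.
θ = atan2( sin Δλ · cos φ₂ , cos φ₁ · sin φ₂ − sin φ₁ · cos φ₂ · cos Δλ )
  = atan2(0.61308, 0.42210) = 55.453° → normalised to [0°, 360°): 55.453°.

55.5°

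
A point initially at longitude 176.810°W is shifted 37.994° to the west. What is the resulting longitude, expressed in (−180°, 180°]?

145.196°E

Start at -176.810°; shift −37.994° → -214.804°.
-214.804° lies outside (−180°, 180°]; add 360° → +145.196°.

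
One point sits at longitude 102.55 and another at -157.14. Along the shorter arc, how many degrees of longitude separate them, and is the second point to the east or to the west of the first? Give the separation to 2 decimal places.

100.31° east

Raw difference: -157.14 − 102.55 = -259.69°.
Normalise into (−180°, 180°]: -259.69° + 360° = 100.31°.
Positive ⇒ the second point lies to the east; separation 100.31°.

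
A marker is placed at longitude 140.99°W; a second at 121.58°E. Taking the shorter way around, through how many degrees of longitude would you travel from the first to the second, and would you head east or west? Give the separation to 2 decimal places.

97.43° west

Raw difference: 121.58 − -140.99 = 262.57°.
Normalise into (−180°, 180°]: 262.57° − 360° = -97.43°.
Negative ⇒ the second point lies to the west; separation 97.43°.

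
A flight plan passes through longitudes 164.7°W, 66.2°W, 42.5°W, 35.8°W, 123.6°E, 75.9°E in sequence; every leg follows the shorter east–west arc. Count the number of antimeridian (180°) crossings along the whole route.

0

Leg 1: -164.7° → -66.2°, shortest Δλ = 98.5° (east) — does not cross 180°.
Leg 2: -66.2° → -42.5°, shortest Δλ = 23.7° (east) — does not cross 180°.
Leg 3: -42.5° → -35.8°, shortest Δλ = 6.7° (east) — does not cross 180°.
Leg 4: -35.8° → +123.6°, shortest Δλ = 159.4° (east) — does not cross 180°.
Leg 5: +123.6° → +75.9°, shortest Δλ = -47.7° (west) — does not cross 180°.
Total crossings: 0.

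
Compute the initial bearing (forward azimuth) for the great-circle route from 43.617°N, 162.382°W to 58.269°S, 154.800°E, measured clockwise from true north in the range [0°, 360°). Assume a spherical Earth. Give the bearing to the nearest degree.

202°

Δλ = 154.800 − -162.382 = 317.182°; wrapped into (−180°, 180°]: -42.818°.
θ = atan2( sin Δλ · cos φ₂ , cos φ₁ · sin φ₂ − sin φ₁ · cos φ₂ · cos Δλ )
  = atan2(-0.35746, -0.88188) = -157.935° → normalised to [0°, 360°): 202.065°.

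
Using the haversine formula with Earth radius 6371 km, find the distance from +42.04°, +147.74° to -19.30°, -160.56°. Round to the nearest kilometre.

Δλ = -160.56 − 147.74 = -308.30°; wrapped into (−180°, 180°]: 51.70°.
Δφ = -19.30 − 42.04 = -61.34°.
a = sin²(Δφ/2) + cos φ₁ · cos φ₂ · sin²(Δλ/2) = 0.393450.
c = 2·atan2(√a, √(1−a)) = 1.35605 rad → d = 6371·c ≈ 8639.40 km.

8639 km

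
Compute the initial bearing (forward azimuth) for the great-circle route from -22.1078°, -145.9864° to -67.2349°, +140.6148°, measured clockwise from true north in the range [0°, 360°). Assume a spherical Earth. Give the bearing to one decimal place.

Δλ = 140.6148 − -145.9864 = 286.6012°; wrapped into (−180°, 180°]: -73.3988°.
θ = atan2( sin Δλ · cos φ₂ , cos φ₁ · sin φ₂ − sin φ₁ · cos φ₂ · cos Δλ )
  = atan2(-0.37082, -0.81270) = -155.473° → normalised to [0°, 360°): 204.527°.

204.5°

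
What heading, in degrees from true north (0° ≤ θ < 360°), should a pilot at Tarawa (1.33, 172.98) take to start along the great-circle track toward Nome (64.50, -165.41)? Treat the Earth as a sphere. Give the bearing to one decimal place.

10.1°

Δλ = -165.41 − 172.98 = -338.39°; wrapped into (−180°, 180°]: 21.61°.
θ = atan2( sin Δλ · cos φ₂ , cos φ₁ · sin φ₂ − sin φ₁ · cos φ₂ · cos Δλ )
  = atan2(0.15855, 0.89305) = 10.067° → normalised to [0°, 360°): 10.067°.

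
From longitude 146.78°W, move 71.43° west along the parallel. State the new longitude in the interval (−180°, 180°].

Start at -146.78°; shift −71.43° → -218.21°.
-218.21° lies outside (−180°, 180°]; add 360° → +141.79°.

141.79°E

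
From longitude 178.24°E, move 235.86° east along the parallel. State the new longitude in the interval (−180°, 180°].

Start at +178.24°; shift +235.86° → +414.10°.
+414.10° lies outside (−180°, 180°]; subtract 360° → +54.10°.

54.10°E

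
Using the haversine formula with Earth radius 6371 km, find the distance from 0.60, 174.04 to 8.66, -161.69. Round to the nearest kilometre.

Δλ = -161.69 − 174.04 = -335.73°; wrapped into (−180°, 180°]: 24.27°.
Δφ = 8.66 − 0.60 = 8.06°.
a = sin²(Δφ/2) + cos φ₁ · cos φ₂ · sin²(Δλ/2) = 0.048624.
c = 2·atan2(√a, √(1−a)) = 0.44467 rad → d = 6371·c ≈ 2832.99 km.

2833 km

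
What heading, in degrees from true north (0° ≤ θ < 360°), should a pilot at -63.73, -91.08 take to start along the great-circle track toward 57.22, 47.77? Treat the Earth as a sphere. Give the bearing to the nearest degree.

89°

Δλ = 47.77 − -91.08 = 138.85°.
θ = atan2( sin Δλ · cos φ₂ , cos φ₁ · sin φ₂ − sin φ₁ · cos φ₂ · cos Δλ )
  = atan2(0.35627, 0.00655) = 88.947° → normalised to [0°, 360°): 88.947°.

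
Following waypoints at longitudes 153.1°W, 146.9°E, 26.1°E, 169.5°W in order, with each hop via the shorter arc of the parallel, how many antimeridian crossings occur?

Leg 1: -153.1° → +146.9°, shortest Δλ = -60.0° (west) — crosses 180°.
Leg 2: +146.9° → +26.1°, shortest Δλ = -120.8° (west) — does not cross 180°.
Leg 3: +26.1° → -169.5°, shortest Δλ = 164.4° (east) — crosses 180°.
Total crossings: 2.

2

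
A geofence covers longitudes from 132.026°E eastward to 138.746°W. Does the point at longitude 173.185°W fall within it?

Yes

Band width going east from +132.026° to -138.746°: ((-138.746 − 132.026) mod 360) = 89.228°.
Offset of -173.185° east of the west edge: ((-173.185 − 132.026) mod 360) = 54.789°.
54.789° ≤ 89.228° ⇒ inside.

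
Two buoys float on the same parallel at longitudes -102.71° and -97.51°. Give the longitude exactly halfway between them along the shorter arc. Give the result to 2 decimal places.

-100.11°

Signed shortest Δλ from -102.71° to -97.51° is +5.20°.
Midpoint longitude = -102.71° + (+5.20°)/2 = -102.71° + 2.60° = -100.11°.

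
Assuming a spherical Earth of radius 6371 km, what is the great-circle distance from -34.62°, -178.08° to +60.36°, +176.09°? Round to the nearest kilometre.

10575 km

Δλ = 176.09 − -178.08 = 354.17°; wrapped into (−180°, 180°]: -5.83°.
Δφ = 60.36 − -34.62 = 94.98°.
a = sin²(Δφ/2) + cos φ₁ · cos φ₂ · sin²(Δλ/2) = 0.544457.
c = 2·atan2(√a, √(1−a)) = 1.65983 rad → d = 6371·c ≈ 10574.76 km.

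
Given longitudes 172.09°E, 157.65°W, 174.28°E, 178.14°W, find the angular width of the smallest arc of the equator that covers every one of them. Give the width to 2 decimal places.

Sort the longitudes: -178.14°, -157.65°, +172.09°, +174.28°.
Eastward gaps between consecutive values (wrapping around): 20.49°, 329.74°, 2.19°, 7.58°.
Largest gap = 329.74° ⇒ minimal covering band is its complement: 360° − 329.74° = 30.26°.
Band runs from +172.09° eastward to -157.65°, crossing the antimeridian.

30.26°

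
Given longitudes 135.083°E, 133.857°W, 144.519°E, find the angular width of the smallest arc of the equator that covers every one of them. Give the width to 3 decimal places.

91.060°

Sort the longitudes: -133.857°, +135.083°, +144.519°.
Eastward gaps between consecutive values (wrapping around): 268.940°, 9.436°, 81.624°.
Largest gap = 268.940° ⇒ minimal covering band is its complement: 360° − 268.940° = 91.060°.
Band runs from +135.083° eastward to -133.857°, crossing the antimeridian.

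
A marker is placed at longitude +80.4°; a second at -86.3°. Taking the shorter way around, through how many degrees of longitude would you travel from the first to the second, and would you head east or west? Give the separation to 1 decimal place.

166.7° west

Raw difference: -86.3 − 80.4 = -166.7°.
Normalise into (−180°, 180°]: -166.7° stays -166.7°.
Negative ⇒ the second point lies to the west; separation 166.7°.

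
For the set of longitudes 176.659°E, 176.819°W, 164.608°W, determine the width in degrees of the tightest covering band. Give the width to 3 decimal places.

Sort the longitudes: -176.819°, -164.608°, +176.659°.
Eastward gaps between consecutive values (wrapping around): 12.211°, 341.267°, 6.522°.
Largest gap = 341.267° ⇒ minimal covering band is its complement: 360° − 341.267° = 18.733°.
Band runs from +176.659° eastward to -164.608°, crossing the antimeridian.

18.733°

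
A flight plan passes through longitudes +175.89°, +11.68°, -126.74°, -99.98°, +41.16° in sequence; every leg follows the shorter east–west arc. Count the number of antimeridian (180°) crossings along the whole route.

Leg 1: +175.89° → +11.68°, shortest Δλ = -164.21° (west) — does not cross 180°.
Leg 2: +11.68° → -126.74°, shortest Δλ = -138.42° (west) — does not cross 180°.
Leg 3: -126.74° → -99.98°, shortest Δλ = 26.76° (east) — does not cross 180°.
Leg 4: -99.98° → +41.16°, shortest Δλ = 141.14° (east) — does not cross 180°.
Total crossings: 0.

0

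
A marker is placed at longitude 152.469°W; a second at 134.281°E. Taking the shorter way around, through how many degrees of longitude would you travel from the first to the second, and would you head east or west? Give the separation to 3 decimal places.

73.250° west

Raw difference: 134.281 − -152.469 = 286.75°.
Normalise into (−180°, 180°]: 286.75° − 360° = -73.25°.
Negative ⇒ the second point lies to the west; separation 73.250°.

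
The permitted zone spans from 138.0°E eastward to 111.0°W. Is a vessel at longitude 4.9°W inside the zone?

Band width going east from +138.0° to -111.0°: ((-111.0 − 138.0) mod 360) = 111.0°.
Offset of -4.9° east of the west edge: ((-4.9 − 138.0) mod 360) = 217.1°.
217.1° > 111.0° ⇒ outside.

No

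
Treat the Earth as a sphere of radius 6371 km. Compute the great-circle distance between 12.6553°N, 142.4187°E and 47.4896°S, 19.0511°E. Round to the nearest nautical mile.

7301 nmi

Δλ = 19.0511 − 142.4187 = -123.3676°.
Δφ = -47.4896 − 12.6553 = -60.1449°.
a = sin²(Δφ/2) + cos φ₁ · cos φ₂ · sin²(Δλ/2) = 0.762062.
c = 2·atan2(√a, √(1−a)) = 2.12248 rad → d = 6371·c ≈ 13522.34 km ≈ 7301.48 nmi.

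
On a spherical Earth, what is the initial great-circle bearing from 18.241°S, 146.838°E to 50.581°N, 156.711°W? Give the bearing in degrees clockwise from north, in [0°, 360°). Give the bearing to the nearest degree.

32°

Δλ = -156.711 − 146.838 = -303.549°; wrapped into (−180°, 180°]: 56.451°.
θ = atan2( sin Δλ · cos φ₂ , cos φ₁ · sin φ₂ − sin φ₁ · cos φ₂ · cos Δλ )
  = atan2(0.52921, 0.84355) = 32.102° → normalised to [0°, 360°): 32.102°.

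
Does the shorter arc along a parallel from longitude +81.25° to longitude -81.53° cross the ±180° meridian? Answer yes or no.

Signed shortest Δλ = ((-81.53 − 81.25 + 180) mod 360) − 180 = -162.78°.
Going west by 162.78° from +81.25° reaches -81.53° without touching 180°.

No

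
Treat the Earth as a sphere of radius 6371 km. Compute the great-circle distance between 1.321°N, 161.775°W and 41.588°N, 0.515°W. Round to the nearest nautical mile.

8037 nmi

Δλ = -0.515 − -161.775 = 161.260°.
Δφ = 41.588 − 1.321 = 40.267°.
a = sin²(Δφ/2) + cos φ₁ · cos φ₂ · sin²(Δλ/2) = 0.846398.
c = 2·atan2(√a, √(1−a)) = 2.33615 rad → d = 6371·c ≈ 14883.64 km ≈ 8036.52 nmi.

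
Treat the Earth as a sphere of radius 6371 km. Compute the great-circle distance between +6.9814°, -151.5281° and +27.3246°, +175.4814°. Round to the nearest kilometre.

Δλ = 175.4814 − -151.5281 = 327.0095°; wrapped into (−180°, 180°]: -32.9905°.
Δφ = 27.3246 − 6.9814 = 20.3432°.
a = sin²(Δφ/2) + cos φ₁ · cos φ₂ · sin²(Δλ/2) = 0.102279.
c = 2·atan2(√a, √(1−a)) = 0.65106 rad → d = 6371·c ≈ 4147.91 km.

4148 km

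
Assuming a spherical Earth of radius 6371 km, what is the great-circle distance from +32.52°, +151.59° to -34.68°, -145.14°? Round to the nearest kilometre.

Δλ = -145.14 − 151.59 = -296.73°; wrapped into (−180°, 180°]: 63.27°.
Δφ = -34.68 − 32.52 = -67.20°.
a = sin²(Δφ/2) + cos φ₁ · cos φ₂ · sin²(Δλ/2) = 0.497002.
c = 2·atan2(√a, √(1−a)) = 1.56480 rad → d = 6371·c ≈ 9969.34 km.

9969 km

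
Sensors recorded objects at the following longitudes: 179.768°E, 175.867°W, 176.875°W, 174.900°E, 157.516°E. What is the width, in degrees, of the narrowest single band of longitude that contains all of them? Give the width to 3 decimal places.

26.617°

Sort the longitudes: -176.875°, -175.867°, +157.516°, +174.900°, +179.768°.
Eastward gaps between consecutive values (wrapping around): 1.008°, 333.383°, 17.384°, 4.868°, 3.357°.
Largest gap = 333.383° ⇒ minimal covering band is its complement: 360° − 333.383° = 26.617°.
Band runs from +157.516° eastward to -175.867°, crossing the antimeridian.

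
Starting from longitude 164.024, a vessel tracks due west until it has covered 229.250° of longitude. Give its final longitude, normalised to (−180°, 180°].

-65.226°

Start at +164.024°; shift −229.250° → -65.226°.
-65.226° already lies in (−180°, 180°].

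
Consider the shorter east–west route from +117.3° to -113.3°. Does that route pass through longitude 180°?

Naïve |-113.3 − 117.3| = 230.6° > 180°, so the shorter arc goes the other way round — across 180°.
Signed shortest Δλ = ((-113.3 − 117.3 + 180) mod 360) − 180 = 129.4°.
Going east by 129.4° from +117.3° passes through 180° before reaching -113.3°.

Yes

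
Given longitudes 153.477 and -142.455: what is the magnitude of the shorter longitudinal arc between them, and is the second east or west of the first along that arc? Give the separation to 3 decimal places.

64.068° east

Raw difference: -142.455 − 153.477 = -295.932°.
Normalise into (−180°, 180°]: -295.932° + 360° = 64.068°.
Positive ⇒ the second point lies to the east; separation 64.068°.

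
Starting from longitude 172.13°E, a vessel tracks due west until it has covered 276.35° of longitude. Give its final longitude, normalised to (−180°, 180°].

Start at +172.13°; shift −276.35° → -104.22°.
-104.22° already lies in (−180°, 180°].

104.22°W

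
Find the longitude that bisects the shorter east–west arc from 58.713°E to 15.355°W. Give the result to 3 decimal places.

21.679°E

Signed shortest Δλ from +58.713° to -15.355° is -74.068°.
Midpoint longitude = +58.713° + (-74.068°)/2 = +58.713° − 37.034° = +21.679°.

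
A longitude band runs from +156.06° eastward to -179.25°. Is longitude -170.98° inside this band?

Band width going east from +156.06° to -179.25°: ((-179.25 − 156.06) mod 360) = 24.69°.
Offset of -170.98° east of the west edge: ((-170.98 − 156.06) mod 360) = 32.96°.
32.96° > 24.69° ⇒ outside.

No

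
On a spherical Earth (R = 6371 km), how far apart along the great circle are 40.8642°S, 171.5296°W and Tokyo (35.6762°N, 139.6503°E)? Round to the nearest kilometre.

Δλ = 139.6503 − -171.5296 = 311.1799°; wrapped into (−180°, 180°]: -48.8201°.
Δφ = 35.6762 − -40.8642 = 76.5404°.
a = sin²(Δφ/2) + cos φ₁ · cos φ₂ · sin²(Δλ/2) = 0.488540.
c = 2·atan2(√a, √(1−a)) = 1.54787 rad → d = 6371·c ≈ 9861.51 km.

9862 km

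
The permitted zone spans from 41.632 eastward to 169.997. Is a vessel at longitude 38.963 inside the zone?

Band width going east from +41.632° to +169.997°: ((169.997 − 41.632) mod 360) = 128.365°.
Offset of +38.963° east of the west edge: ((38.963 − 41.632) mod 360) = 357.331°.
357.331° > 128.365° ⇒ outside.

No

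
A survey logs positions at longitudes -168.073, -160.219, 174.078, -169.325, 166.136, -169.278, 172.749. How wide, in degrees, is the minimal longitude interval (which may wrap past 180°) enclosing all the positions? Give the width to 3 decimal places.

Sort the longitudes: -169.325°, -169.278°, -168.073°, -160.219°, +166.136°, +172.749°, +174.078°.
Eastward gaps between consecutive values (wrapping around): 0.047°, 1.205°, 7.854°, 326.355°, 6.613°, 1.329°, 16.597°.
Largest gap = 326.355° ⇒ minimal covering band is its complement: 360° − 326.355° = 33.645°.
Band runs from +166.136° eastward to -160.219°, crossing the antimeridian.

33.645°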